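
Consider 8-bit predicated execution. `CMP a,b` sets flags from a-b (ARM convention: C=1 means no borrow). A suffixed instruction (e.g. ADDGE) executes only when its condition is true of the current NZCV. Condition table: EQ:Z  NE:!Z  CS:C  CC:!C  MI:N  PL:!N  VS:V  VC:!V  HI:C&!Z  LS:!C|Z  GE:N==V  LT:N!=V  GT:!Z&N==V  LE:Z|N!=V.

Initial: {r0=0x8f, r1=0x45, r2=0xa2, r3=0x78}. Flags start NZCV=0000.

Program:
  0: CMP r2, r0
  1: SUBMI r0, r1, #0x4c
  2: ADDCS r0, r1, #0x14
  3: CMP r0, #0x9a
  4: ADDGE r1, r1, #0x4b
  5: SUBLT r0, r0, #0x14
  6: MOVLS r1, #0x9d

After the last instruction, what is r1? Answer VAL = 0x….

0: ✓ CMP  NZCV=0010
1: · SUBMI
2: ✓ ADDCS  r0←0x59
3: ✓ CMP  NZCV=1001
4: ✓ ADDGE  r1←0x90
5: · SUBLT
6: ✓ MOVLS  r1←0x9d

VAL = 0x9d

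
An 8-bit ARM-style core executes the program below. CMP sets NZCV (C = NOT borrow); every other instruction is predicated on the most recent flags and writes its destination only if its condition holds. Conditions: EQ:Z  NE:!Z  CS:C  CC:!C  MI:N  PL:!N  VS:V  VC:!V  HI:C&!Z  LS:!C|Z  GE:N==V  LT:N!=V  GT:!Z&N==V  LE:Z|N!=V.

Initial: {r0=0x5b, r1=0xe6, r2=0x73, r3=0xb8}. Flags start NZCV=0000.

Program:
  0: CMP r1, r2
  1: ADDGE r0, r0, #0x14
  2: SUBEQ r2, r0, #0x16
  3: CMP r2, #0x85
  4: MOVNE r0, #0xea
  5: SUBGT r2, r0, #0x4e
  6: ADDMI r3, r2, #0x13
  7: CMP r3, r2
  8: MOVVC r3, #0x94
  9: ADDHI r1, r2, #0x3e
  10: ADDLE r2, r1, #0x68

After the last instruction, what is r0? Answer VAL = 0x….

0: ✓ CMP  NZCV=0011
1: · ADDGE
2: · SUBEQ
3: ✓ CMP  NZCV=1001
4: ✓ MOVNE  r0←0xea
5: ✓ SUBGT  r2←0x9c
6: ✓ ADDMI  r3←0xaf
7: ✓ CMP  NZCV=0010
8: ✓ MOVVC  r3←0x94
9: ✓ ADDHI  r1←0xda
10: · ADDLE

VAL = 0xea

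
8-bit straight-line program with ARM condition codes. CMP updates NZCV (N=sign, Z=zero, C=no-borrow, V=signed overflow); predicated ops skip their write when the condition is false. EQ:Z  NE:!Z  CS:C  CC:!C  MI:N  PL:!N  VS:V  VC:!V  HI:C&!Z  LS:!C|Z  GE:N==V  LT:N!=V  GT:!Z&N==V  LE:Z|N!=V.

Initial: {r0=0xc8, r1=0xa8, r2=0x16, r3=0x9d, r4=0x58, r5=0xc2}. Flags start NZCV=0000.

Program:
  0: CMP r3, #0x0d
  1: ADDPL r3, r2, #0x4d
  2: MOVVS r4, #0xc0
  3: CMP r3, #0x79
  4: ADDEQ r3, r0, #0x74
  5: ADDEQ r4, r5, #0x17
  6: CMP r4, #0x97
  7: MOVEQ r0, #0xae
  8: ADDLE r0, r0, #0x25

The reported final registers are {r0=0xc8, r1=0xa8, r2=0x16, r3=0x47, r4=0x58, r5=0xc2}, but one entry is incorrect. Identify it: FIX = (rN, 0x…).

0: ✓ CMP  NZCV=1010
1: · ADDPL
2: · MOVVS
3: ✓ CMP  NZCV=0011
4: · ADDEQ
5: · ADDEQ
6: ✓ CMP  NZCV=1001
7: · MOVEQ
8: · ADDLE

FIX = (r3, 0x9d)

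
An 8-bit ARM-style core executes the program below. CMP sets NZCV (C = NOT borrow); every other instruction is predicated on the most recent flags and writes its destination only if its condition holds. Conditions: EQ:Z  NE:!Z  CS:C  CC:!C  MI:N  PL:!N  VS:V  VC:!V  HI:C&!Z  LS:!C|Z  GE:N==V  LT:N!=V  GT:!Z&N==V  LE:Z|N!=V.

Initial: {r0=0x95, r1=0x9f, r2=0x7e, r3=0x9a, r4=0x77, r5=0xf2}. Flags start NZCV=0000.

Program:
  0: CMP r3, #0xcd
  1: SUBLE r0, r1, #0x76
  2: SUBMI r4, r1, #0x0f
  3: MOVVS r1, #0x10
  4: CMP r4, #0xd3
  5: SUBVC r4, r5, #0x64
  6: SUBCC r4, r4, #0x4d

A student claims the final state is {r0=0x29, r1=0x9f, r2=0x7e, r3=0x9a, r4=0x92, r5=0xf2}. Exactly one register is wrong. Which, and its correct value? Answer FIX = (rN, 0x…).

FIX = (r4, 0x41)

[0] flags=1000 → (cmp)
[1] flags=1000 LE?T → r0=0x29
[2] flags=1000 MI?T → r4=0x90
[3] flags=1000 VS?F → skip
[4] flags=1000 → (cmp)
[5] flags=1000 VC?T → r4=0x8e
[6] flags=1000 CC?T → r4=0x41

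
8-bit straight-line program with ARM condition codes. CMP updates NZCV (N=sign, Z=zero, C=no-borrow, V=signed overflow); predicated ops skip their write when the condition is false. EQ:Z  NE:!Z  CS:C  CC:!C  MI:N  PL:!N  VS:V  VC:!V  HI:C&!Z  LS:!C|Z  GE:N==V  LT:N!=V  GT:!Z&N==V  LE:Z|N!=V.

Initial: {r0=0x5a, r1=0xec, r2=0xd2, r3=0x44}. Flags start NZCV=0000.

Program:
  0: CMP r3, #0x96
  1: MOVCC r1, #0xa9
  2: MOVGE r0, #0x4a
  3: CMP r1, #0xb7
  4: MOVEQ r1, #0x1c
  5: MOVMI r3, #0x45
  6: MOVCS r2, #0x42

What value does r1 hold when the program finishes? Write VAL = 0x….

[0] flags=1001 → (cmp)
[1] flags=1001 CC?T → r1=0xa9
[2] flags=1001 GE?T → r0=0x4a
[3] flags=1000 → (cmp)
[4] flags=1000 EQ?F → skip
[5] flags=1000 MI?T → r3=0x45
[6] flags=1000 CS?F → skip

VAL = 0xa9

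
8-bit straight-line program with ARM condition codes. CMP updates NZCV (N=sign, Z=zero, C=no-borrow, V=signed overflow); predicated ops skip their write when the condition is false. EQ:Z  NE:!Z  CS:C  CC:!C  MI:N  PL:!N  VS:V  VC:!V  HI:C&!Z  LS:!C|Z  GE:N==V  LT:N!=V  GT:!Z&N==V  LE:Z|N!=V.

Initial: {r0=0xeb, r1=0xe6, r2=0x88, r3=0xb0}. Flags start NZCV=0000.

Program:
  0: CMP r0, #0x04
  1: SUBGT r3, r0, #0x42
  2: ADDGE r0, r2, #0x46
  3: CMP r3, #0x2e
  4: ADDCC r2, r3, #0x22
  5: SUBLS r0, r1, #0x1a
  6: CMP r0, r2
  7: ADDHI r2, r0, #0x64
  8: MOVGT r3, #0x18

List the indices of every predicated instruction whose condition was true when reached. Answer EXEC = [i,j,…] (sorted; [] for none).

EXEC = [7,8]

0: ✓ CMP  NZCV=1010
1: · SUBGT
2: · ADDGE
3: ✓ CMP  NZCV=1010
4: · ADDCC
5: · SUBLS
6: ✓ CMP  NZCV=0010
7: ✓ ADDHI  r2←0x4f
8: ✓ MOVGT  r3←0x18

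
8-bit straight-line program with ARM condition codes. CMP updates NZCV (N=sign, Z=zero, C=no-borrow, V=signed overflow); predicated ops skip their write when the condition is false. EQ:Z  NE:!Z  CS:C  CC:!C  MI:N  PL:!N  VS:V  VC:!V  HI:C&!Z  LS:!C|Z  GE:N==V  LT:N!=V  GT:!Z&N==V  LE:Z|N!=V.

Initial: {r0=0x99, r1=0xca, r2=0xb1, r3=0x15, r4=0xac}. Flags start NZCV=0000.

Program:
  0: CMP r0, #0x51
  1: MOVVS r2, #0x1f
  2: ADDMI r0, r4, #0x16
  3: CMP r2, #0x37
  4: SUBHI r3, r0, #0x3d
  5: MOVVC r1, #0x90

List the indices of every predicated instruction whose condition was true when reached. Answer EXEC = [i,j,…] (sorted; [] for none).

EXEC = [1,5]

0: ✓ CMP  NZCV=0011
1: ✓ MOVVS  r2←0x1f
2: · ADDMI
3: ✓ CMP  NZCV=1000
4: · SUBHI
5: ✓ MOVVC  r1←0x90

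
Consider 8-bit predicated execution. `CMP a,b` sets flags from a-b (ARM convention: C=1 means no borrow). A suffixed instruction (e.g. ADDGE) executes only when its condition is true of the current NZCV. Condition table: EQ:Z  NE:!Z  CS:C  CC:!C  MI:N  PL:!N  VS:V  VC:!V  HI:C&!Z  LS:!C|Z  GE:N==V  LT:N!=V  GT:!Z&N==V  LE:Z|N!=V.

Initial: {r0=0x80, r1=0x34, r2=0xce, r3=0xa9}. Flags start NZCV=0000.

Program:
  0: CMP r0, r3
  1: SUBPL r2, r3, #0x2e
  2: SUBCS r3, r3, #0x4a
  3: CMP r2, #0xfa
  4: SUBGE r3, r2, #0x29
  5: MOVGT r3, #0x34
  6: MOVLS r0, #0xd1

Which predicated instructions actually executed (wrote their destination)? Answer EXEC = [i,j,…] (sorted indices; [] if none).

0: ✓ CMP  NZCV=1000
1: · SUBPL
2: · SUBCS
3: ✓ CMP  NZCV=1000
4: · SUBGE
5: · MOVGT
6: ✓ MOVLS  r0←0xd1

EXEC = [6]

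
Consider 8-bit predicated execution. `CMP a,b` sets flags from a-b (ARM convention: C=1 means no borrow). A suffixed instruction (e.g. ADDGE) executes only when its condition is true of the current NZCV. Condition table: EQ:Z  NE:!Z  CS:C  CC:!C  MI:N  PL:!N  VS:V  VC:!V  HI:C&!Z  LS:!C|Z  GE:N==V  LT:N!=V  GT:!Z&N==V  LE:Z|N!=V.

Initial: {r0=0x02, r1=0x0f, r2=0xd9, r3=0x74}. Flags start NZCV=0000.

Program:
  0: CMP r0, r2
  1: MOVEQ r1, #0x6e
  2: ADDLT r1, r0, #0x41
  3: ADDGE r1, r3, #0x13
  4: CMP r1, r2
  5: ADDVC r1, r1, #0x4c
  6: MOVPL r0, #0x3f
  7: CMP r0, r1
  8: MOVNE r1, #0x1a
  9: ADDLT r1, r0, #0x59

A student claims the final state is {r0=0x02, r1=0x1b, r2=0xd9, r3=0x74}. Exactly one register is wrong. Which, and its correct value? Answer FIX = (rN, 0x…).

FIX = (r1, 0x1a)

[0] flags=0000 → (cmp)
[1] flags=0000 EQ?F → skip
[2] flags=0000 LT?F → skip
[3] flags=0000 GE?T → r1=0x87
[4] flags=1000 → (cmp)
[5] flags=1000 VC?T → r1=0xd3
[6] flags=1000 PL?F → skip
[7] flags=0000 → (cmp)
[8] flags=0000 NE?T → r1=0x1a
[9] flags=0000 LT?F → skip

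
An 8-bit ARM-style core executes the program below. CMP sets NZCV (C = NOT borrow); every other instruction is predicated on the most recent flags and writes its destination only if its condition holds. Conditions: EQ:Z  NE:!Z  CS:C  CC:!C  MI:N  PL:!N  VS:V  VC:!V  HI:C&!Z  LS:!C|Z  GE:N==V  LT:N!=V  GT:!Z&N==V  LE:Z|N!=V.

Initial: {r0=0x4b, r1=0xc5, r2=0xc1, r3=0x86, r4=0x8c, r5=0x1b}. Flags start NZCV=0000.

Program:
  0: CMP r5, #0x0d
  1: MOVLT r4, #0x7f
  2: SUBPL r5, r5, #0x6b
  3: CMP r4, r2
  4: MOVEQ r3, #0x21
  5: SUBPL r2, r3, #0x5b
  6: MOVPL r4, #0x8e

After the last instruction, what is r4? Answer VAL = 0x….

[0] flags=0010 → (cmp)
[1] flags=0010 LT?F → skip
[2] flags=0010 PL?T → r5=0xb0
[3] flags=1000 → (cmp)
[4] flags=1000 EQ?F → skip
[5] flags=1000 PL?F → skip
[6] flags=1000 PL?F → skip

VAL = 0x8c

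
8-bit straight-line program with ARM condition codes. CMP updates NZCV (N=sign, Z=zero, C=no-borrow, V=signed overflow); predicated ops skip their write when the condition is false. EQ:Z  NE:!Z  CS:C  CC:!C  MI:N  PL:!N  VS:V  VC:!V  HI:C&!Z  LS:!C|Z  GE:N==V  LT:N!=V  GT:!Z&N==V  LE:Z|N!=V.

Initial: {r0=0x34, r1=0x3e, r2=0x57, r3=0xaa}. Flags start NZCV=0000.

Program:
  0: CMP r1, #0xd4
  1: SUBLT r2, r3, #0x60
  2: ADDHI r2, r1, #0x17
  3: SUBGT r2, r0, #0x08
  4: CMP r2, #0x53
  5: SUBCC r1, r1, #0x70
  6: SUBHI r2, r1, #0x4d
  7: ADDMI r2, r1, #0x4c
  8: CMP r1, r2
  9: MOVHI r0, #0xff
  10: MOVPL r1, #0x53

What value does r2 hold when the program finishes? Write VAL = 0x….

[0] flags=0000 → (cmp)
[1] flags=0000 LT?F → skip
[2] flags=0000 HI?F → skip
[3] flags=0000 GT?T → r2=0x2c
[4] flags=1000 → (cmp)
[5] flags=1000 CC?T → r1=0xce
[6] flags=1000 HI?F → skip
[7] flags=1000 MI?T → r2=0x1a
[8] flags=1010 → (cmp)
[9] flags=1010 HI?T → r0=0xff
[10] flags=1010 PL?F → skip

VAL = 0x1a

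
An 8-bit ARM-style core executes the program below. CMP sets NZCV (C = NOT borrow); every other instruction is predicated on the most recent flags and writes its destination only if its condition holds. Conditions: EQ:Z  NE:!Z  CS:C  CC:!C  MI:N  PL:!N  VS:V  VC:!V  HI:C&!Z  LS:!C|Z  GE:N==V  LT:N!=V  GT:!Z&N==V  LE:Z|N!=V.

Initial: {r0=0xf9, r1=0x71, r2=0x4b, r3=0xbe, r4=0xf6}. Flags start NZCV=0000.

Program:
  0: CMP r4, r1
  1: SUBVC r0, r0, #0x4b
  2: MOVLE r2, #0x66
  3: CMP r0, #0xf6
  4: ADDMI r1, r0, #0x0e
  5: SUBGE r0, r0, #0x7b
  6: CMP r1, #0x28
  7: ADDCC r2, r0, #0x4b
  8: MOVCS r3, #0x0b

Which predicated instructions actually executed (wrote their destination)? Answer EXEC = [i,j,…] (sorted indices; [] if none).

0: ✓ CMP  NZCV=1010
1: ✓ SUBVC  r0←0xae
2: ✓ MOVLE  r2←0x66
3: ✓ CMP  NZCV=1000
4: ✓ ADDMI  r1←0xbc
5: · SUBGE
6: ✓ CMP  NZCV=1010
7: · ADDCC
8: ✓ MOVCS  r3←0x0b

EXEC = [1,2,4,8]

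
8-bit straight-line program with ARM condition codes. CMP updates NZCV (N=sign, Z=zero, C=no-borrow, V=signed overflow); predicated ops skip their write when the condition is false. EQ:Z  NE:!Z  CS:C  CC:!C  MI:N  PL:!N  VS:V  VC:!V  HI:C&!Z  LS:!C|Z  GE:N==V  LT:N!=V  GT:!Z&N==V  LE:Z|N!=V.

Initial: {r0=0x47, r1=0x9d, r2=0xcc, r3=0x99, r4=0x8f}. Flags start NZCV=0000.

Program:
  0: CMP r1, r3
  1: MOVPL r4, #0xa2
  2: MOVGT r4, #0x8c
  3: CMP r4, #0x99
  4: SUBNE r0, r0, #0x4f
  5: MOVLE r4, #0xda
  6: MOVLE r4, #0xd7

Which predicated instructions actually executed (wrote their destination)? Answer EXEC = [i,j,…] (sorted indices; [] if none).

EXEC = [1,2,4,5,6]

0: ✓ CMP  NZCV=0010
1: ✓ MOVPL  r4←0xa2
2: ✓ MOVGT  r4←0x8c
3: ✓ CMP  NZCV=1000
4: ✓ SUBNE  r0←0xf8
5: ✓ MOVLE  r4←0xda
6: ✓ MOVLE  r4←0xd7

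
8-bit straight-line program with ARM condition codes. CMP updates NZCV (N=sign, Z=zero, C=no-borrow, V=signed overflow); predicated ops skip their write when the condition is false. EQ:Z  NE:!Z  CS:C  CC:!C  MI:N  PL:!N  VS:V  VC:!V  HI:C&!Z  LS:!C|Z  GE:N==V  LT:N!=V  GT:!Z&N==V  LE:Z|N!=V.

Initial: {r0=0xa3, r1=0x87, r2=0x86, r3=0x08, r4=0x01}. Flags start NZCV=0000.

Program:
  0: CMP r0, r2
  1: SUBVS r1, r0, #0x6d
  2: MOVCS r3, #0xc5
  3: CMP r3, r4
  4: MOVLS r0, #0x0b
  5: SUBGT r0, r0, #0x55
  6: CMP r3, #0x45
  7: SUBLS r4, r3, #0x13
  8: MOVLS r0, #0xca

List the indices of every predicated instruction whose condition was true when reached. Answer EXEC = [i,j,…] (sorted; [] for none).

[0] flags=0010 → (cmp)
[1] flags=0010 VS?F → skip
[2] flags=0010 CS?T → r3=0xc5
[3] flags=1010 → (cmp)
[4] flags=1010 LS?F → skip
[5] flags=1010 GT?F → skip
[6] flags=1010 → (cmp)
[7] flags=1010 LS?F → skip
[8] flags=1010 LS?F → skip

EXEC = [2]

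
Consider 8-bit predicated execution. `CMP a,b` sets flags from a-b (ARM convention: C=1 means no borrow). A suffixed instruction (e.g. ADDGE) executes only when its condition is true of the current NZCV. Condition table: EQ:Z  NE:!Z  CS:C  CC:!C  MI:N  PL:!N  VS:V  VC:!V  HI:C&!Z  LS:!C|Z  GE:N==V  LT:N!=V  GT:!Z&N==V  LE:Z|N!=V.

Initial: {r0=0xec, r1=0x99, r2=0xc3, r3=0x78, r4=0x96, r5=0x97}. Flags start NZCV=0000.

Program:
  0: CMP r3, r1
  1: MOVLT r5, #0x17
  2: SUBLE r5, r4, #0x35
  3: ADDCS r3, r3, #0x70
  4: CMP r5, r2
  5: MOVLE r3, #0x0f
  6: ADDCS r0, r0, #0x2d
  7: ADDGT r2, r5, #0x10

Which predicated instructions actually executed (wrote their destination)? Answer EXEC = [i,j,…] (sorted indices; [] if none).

EXEC = [5]

0: ✓ CMP  NZCV=1001
1: · MOVLT
2: · SUBLE
3: · ADDCS
4: ✓ CMP  NZCV=1000
5: ✓ MOVLE  r3←0x0f
6: · ADDCS
7: · ADDGT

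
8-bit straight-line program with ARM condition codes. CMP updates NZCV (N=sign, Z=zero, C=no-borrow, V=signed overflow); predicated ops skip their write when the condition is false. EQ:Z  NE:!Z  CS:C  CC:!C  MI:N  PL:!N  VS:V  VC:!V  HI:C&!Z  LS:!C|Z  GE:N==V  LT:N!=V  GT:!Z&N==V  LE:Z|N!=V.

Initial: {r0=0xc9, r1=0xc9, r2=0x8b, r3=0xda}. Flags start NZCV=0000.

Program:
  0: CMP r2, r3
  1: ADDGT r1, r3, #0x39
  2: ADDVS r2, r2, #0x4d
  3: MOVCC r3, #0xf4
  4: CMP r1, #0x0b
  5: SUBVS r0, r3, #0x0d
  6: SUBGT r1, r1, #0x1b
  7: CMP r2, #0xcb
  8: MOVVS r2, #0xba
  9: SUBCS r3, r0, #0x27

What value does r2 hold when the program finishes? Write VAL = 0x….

0: ✓ CMP  NZCV=1000
1: · ADDGT
2: · ADDVS
3: ✓ MOVCC  r3←0xf4
4: ✓ CMP  NZCV=1010
5: · SUBVS
6: · SUBGT
7: ✓ CMP  NZCV=1000
8: · MOVVS
9: · SUBCS

VAL = 0x8b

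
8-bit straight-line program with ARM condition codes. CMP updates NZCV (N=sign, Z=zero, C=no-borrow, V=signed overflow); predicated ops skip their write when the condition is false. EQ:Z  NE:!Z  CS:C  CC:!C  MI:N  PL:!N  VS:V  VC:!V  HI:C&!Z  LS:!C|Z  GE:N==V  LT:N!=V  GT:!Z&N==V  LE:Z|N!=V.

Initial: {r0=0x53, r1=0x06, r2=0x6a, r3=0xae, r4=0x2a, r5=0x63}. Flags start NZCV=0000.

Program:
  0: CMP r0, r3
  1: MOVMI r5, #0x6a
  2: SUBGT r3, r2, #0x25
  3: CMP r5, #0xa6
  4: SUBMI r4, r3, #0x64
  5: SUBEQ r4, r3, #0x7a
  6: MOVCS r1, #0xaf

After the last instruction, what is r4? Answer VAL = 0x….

[0] flags=1001 → (cmp)
[1] flags=1001 MI?T → r5=0x6a
[2] flags=1001 GT?T → r3=0x45
[3] flags=1001 → (cmp)
[4] flags=1001 MI?T → r4=0xe1
[5] flags=1001 EQ?F → skip
[6] flags=1001 CS?F → skip

VAL = 0xe1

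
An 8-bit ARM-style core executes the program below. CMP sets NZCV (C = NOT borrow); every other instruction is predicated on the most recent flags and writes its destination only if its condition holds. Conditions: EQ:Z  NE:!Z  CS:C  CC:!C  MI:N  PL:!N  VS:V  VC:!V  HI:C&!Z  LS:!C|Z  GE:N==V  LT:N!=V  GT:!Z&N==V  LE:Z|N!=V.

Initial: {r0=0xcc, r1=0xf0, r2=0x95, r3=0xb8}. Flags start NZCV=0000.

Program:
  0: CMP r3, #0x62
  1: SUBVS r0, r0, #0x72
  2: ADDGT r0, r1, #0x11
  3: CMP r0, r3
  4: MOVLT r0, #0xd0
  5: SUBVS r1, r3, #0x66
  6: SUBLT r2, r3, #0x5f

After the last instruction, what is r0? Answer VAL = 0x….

[0] flags=0011 → (cmp)
[1] flags=0011 VS?T → r0=0x5a
[2] flags=0011 GT?F → skip
[3] flags=1001 → (cmp)
[4] flags=1001 LT?F → skip
[5] flags=1001 VS?T → r1=0x52
[6] flags=1001 LT?F → skip

VAL = 0x5a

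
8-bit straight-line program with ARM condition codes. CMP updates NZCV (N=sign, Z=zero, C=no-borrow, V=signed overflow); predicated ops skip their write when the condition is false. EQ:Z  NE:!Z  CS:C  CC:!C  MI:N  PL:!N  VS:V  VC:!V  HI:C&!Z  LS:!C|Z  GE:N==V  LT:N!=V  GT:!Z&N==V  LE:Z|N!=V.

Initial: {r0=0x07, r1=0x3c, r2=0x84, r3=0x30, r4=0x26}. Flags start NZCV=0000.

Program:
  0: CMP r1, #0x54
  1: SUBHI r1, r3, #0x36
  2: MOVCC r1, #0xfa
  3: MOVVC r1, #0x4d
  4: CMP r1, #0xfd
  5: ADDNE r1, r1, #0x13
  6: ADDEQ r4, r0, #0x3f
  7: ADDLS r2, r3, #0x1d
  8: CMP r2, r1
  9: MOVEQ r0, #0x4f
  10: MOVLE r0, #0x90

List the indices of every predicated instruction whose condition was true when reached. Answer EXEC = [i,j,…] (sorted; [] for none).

0: ✓ CMP  NZCV=1000
1: · SUBHI
2: ✓ MOVCC  r1←0xfa
3: ✓ MOVVC  r1←0x4d
4: ✓ CMP  NZCV=0000
5: ✓ ADDNE  r1←0x60
6: · ADDEQ
7: ✓ ADDLS  r2←0x4d
8: ✓ CMP  NZCV=1000
9: · MOVEQ
10: ✓ MOVLE  r0←0x90

EXEC = [2,3,5,7,10]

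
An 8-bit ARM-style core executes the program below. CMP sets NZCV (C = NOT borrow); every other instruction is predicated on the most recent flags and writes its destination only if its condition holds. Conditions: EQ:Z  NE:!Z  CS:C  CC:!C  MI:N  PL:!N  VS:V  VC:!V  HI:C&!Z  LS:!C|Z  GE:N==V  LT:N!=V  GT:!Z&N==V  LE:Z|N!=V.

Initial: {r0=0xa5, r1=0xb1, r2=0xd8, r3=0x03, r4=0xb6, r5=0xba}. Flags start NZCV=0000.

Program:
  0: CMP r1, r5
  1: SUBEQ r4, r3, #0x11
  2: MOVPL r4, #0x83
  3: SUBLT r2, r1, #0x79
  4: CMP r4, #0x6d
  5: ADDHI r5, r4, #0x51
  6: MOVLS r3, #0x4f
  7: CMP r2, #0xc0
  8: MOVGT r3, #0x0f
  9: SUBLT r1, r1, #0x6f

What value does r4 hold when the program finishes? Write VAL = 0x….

VAL = 0xb6

[0] flags=1000 → (cmp)
[1] flags=1000 EQ?F → skip
[2] flags=1000 PL?F → skip
[3] flags=1000 LT?T → r2=0x38
[4] flags=0011 → (cmp)
[5] flags=0011 HI?T → r5=0x07
[6] flags=0011 LS?F → skip
[7] flags=0000 → (cmp)
[8] flags=0000 GT?T → r3=0x0f
[9] flags=0000 LT?F → skip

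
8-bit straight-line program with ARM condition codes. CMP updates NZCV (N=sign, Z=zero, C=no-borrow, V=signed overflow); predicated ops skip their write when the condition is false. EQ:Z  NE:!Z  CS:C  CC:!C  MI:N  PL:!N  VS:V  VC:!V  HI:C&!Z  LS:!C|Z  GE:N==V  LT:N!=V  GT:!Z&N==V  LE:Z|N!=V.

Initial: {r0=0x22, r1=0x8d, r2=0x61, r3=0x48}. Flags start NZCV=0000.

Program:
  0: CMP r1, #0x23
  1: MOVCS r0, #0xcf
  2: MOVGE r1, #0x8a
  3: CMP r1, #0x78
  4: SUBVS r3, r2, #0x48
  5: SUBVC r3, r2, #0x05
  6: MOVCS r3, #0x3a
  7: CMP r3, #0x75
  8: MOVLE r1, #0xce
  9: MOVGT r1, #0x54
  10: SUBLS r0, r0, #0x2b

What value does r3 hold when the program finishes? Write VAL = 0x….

0: ✓ CMP  NZCV=0011
1: ✓ MOVCS  r0←0xcf
2: · MOVGE
3: ✓ CMP  NZCV=0011
4: ✓ SUBVS  r3←0x19
5: · SUBVC
6: ✓ MOVCS  r3←0x3a
7: ✓ CMP  NZCV=1000
8: ✓ MOVLE  r1←0xce
9: · MOVGT
10: ✓ SUBLS  r0←0xa4

VAL = 0x3a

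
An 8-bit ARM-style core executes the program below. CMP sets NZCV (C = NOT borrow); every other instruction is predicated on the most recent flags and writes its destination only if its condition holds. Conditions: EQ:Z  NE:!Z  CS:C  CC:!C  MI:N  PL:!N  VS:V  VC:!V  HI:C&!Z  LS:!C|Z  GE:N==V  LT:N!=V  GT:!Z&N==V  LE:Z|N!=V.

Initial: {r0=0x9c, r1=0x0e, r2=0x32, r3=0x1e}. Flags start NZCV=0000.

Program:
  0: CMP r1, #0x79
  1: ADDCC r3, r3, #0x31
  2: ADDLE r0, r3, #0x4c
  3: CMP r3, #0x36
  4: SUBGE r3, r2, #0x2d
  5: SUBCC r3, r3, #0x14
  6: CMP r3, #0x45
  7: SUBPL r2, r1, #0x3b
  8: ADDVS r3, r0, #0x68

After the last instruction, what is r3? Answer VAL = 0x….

VAL = 0x05

0: ✓ CMP  NZCV=1000
1: ✓ ADDCC  r3←0x4f
2: ✓ ADDLE  r0←0x9b
3: ✓ CMP  NZCV=0010
4: ✓ SUBGE  r3←0x05
5: · SUBCC
6: ✓ CMP  NZCV=1000
7: · SUBPL
8: · ADDVS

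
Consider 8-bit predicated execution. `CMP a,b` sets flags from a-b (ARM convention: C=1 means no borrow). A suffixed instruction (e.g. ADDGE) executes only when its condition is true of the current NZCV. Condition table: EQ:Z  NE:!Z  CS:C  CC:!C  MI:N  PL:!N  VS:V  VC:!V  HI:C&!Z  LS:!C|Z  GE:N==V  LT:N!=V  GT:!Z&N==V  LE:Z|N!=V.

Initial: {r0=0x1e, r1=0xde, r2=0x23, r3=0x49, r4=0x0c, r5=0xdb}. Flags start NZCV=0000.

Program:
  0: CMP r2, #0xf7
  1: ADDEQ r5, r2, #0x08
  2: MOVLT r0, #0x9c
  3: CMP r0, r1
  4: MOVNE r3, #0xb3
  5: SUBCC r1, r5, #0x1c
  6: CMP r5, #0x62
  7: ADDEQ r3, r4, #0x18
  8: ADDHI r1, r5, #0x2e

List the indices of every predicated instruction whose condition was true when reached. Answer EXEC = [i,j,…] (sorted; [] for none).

EXEC = [4,5,8]

[0] flags=0000 → (cmp)
[1] flags=0000 EQ?F → skip
[2] flags=0000 LT?F → skip
[3] flags=0000 → (cmp)
[4] flags=0000 NE?T → r3=0xb3
[5] flags=0000 CC?T → r1=0xbf
[6] flags=0011 → (cmp)
[7] flags=0011 EQ?F → skip
[8] flags=0011 HI?T → r1=0x09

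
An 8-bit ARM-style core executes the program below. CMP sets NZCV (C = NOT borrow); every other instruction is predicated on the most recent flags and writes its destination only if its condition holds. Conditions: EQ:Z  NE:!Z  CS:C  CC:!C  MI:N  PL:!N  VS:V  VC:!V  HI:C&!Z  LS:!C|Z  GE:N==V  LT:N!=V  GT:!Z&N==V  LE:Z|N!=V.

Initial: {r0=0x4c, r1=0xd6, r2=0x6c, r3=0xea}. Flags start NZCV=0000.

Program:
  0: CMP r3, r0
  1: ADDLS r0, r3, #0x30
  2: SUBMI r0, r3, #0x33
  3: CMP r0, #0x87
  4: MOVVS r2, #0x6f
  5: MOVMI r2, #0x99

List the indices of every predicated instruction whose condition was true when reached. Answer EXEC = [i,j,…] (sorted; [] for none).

[0] flags=1010 → (cmp)
[1] flags=1010 LS?F → skip
[2] flags=1010 MI?T → r0=0xb7
[3] flags=0010 → (cmp)
[4] flags=0010 VS?F → skip
[5] flags=0010 MI?F → skip

EXEC = [2]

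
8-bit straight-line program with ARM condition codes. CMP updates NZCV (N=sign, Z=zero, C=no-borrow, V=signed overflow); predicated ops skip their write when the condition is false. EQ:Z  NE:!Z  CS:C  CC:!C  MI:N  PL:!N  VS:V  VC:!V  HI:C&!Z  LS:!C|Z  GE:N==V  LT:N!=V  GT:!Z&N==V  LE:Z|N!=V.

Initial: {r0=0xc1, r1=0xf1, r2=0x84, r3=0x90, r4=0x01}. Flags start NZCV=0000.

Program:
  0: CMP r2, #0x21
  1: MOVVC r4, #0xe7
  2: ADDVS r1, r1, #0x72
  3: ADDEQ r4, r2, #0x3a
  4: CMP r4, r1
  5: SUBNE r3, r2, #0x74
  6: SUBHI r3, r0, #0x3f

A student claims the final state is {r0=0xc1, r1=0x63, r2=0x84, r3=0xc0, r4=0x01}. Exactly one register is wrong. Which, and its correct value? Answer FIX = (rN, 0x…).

FIX = (r3, 0x10)

[0] flags=0011 → (cmp)
[1] flags=0011 VC?F → skip
[2] flags=0011 VS?T → r1=0x63
[3] flags=0011 EQ?F → skip
[4] flags=1000 → (cmp)
[5] flags=1000 NE?T → r3=0x10
[6] flags=1000 HI?F → skip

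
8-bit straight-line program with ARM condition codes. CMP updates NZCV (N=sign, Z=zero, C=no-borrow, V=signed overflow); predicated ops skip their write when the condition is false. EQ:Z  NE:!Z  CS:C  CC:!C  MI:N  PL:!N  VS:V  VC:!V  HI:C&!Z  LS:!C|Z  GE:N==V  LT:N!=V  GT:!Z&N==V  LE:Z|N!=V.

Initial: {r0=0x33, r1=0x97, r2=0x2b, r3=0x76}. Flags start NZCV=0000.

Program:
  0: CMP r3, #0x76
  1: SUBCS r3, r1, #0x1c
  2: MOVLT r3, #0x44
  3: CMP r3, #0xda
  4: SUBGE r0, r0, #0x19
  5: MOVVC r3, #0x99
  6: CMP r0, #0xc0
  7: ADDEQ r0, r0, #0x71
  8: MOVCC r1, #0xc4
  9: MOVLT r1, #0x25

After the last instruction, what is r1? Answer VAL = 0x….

VAL = 0xc4

0: ✓ CMP  NZCV=0110
1: ✓ SUBCS  r3←0x7b
2: · MOVLT
3: ✓ CMP  NZCV=1001
4: ✓ SUBGE  r0←0x1a
5: · MOVVC
6: ✓ CMP  NZCV=0000
7: · ADDEQ
8: ✓ MOVCC  r1←0xc4
9: · MOVLT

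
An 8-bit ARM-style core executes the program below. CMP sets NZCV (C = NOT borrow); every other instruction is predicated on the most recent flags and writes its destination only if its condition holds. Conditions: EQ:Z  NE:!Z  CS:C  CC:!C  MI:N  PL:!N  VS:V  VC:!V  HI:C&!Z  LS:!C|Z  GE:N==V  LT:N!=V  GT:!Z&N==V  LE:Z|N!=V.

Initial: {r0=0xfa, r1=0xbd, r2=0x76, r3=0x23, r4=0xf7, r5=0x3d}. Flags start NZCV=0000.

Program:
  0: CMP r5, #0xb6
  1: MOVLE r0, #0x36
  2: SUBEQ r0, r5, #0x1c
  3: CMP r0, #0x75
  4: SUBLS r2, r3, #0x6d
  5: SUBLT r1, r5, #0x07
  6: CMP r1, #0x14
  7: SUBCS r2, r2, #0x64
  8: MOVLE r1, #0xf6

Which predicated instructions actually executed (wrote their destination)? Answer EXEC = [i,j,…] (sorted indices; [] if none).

EXEC = [5,7]

0: ✓ CMP  NZCV=1001
1: · MOVLE
2: · SUBEQ
3: ✓ CMP  NZCV=1010
4: · SUBLS
5: ✓ SUBLT  r1←0x36
6: ✓ CMP  NZCV=0010
7: ✓ SUBCS  r2←0x12
8: · MOVLE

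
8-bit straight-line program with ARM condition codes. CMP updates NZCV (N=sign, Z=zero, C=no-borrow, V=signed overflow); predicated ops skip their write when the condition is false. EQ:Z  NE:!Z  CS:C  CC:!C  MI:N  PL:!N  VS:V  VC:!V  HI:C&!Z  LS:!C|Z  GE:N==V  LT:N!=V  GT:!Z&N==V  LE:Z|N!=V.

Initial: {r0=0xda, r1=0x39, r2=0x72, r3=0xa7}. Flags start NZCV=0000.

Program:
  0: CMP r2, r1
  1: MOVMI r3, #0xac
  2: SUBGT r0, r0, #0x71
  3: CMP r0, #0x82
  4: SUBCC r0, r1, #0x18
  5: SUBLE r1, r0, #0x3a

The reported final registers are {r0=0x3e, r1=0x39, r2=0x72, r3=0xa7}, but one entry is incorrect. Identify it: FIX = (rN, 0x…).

0: ✓ CMP  NZCV=0010
1: · MOVMI
2: ✓ SUBGT  r0←0x69
3: ✓ CMP  NZCV=1001
4: ✓ SUBCC  r0←0x21
5: · SUBLE

FIX = (r0, 0x21)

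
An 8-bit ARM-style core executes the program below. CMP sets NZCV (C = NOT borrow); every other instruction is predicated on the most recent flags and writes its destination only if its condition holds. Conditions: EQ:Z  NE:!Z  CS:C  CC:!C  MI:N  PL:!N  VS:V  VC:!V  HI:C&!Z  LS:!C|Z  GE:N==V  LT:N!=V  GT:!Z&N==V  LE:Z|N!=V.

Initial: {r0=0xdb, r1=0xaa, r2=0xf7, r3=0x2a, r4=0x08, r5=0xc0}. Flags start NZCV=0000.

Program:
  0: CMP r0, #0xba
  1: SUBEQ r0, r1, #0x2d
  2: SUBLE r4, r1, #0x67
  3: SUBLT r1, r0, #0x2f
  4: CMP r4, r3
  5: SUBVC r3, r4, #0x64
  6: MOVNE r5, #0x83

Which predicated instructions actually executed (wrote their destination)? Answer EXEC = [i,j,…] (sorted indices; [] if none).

[0] flags=0010 → (cmp)
[1] flags=0010 EQ?F → skip
[2] flags=0010 LE?F → skip
[3] flags=0010 LT?F → skip
[4] flags=1000 → (cmp)
[5] flags=1000 VC?T → r3=0xa4
[6] flags=1000 NE?T → r5=0x83

EXEC = [5,6]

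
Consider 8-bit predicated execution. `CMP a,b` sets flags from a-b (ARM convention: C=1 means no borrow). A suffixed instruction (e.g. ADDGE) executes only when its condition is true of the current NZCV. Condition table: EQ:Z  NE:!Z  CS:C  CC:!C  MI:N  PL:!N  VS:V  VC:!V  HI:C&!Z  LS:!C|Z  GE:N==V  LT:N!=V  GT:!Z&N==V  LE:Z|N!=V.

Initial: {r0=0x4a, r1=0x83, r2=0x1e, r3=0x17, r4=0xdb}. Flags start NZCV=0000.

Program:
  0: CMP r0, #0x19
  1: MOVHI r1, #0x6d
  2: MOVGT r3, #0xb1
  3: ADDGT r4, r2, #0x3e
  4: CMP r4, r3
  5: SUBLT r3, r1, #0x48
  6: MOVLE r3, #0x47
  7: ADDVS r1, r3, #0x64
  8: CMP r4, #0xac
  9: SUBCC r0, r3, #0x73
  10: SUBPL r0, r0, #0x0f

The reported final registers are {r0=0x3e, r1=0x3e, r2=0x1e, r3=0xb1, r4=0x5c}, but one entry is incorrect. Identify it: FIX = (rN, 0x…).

[0] flags=0010 → (cmp)
[1] flags=0010 HI?T → r1=0x6d
[2] flags=0010 GT?T → r3=0xb1
[3] flags=0010 GT?T → r4=0x5c
[4] flags=1001 → (cmp)
[5] flags=1001 LT?F → skip
[6] flags=1001 LE?F → skip
[7] flags=1001 VS?T → r1=0x15
[8] flags=1001 → (cmp)
[9] flags=1001 CC?T → r0=0x3e
[10] flags=1001 PL?F → skip

FIX = (r1, 0x15)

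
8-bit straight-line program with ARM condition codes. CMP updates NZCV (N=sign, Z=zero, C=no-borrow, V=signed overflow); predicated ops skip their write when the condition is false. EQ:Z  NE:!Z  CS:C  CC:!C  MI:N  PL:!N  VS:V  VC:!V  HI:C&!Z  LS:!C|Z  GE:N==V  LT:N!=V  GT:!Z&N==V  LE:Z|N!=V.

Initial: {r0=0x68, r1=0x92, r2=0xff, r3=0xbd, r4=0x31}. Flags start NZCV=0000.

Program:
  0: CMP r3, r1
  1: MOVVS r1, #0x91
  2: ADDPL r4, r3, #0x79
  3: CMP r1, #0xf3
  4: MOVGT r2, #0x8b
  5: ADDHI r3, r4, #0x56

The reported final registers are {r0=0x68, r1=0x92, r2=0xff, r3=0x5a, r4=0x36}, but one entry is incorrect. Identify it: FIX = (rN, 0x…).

[0] flags=0010 → (cmp)
[1] flags=0010 VS?F → skip
[2] flags=0010 PL?T → r4=0x36
[3] flags=1000 → (cmp)
[4] flags=1000 GT?F → skip
[5] flags=1000 HI?F → skip

FIX = (r3, 0xbd)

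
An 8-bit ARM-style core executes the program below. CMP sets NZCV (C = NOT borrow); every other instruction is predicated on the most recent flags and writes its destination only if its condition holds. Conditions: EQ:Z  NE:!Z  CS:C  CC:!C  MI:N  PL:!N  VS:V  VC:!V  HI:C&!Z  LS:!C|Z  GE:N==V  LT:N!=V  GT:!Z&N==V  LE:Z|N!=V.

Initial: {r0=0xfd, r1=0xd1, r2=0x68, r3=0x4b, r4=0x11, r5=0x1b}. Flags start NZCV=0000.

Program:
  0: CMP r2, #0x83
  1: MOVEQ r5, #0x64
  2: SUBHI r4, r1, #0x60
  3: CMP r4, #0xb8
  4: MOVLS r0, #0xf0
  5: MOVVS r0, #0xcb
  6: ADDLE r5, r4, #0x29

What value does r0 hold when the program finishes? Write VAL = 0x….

VAL = 0xf0

0: ✓ CMP  NZCV=1001
1: · MOVEQ
2: · SUBHI
3: ✓ CMP  NZCV=0000
4: ✓ MOVLS  r0←0xf0
5: · MOVVS
6: · ADDLE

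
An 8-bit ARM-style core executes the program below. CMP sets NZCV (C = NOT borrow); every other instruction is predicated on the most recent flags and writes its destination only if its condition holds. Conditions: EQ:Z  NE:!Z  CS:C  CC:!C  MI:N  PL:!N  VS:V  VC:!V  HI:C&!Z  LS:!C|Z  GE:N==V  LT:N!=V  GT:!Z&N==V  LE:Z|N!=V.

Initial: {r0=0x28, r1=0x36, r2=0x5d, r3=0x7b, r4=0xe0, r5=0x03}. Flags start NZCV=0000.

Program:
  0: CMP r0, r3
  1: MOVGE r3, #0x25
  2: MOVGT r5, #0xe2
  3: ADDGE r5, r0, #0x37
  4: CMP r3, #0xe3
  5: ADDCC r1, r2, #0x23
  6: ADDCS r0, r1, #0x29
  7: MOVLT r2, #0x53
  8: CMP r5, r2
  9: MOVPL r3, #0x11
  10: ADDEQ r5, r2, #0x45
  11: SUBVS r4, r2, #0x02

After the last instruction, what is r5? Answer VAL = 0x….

0: ✓ CMP  NZCV=1000
1: · MOVGE
2: · MOVGT
3: · ADDGE
4: ✓ CMP  NZCV=1001
5: ✓ ADDCC  r1←0x80
6: · ADDCS
7: · MOVLT
8: ✓ CMP  NZCV=1000
9: · MOVPL
10: · ADDEQ
11: · SUBVS

VAL = 0x03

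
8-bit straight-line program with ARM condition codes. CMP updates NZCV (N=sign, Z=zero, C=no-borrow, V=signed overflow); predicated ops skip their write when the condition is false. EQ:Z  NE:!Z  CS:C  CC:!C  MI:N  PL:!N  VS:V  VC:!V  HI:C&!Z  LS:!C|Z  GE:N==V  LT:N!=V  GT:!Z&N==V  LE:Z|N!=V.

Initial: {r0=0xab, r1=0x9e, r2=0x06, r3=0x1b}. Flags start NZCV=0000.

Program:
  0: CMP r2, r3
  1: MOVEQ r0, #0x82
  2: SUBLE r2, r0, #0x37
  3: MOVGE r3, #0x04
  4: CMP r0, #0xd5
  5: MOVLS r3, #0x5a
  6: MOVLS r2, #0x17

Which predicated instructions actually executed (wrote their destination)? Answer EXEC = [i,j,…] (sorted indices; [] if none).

EXEC = [2,5,6]

0: ✓ CMP  NZCV=1000
1: · MOVEQ
2: ✓ SUBLE  r2←0x74
3: · MOVGE
4: ✓ CMP  NZCV=1000
5: ✓ MOVLS  r3←0x5a
6: ✓ MOVLS  r2←0x17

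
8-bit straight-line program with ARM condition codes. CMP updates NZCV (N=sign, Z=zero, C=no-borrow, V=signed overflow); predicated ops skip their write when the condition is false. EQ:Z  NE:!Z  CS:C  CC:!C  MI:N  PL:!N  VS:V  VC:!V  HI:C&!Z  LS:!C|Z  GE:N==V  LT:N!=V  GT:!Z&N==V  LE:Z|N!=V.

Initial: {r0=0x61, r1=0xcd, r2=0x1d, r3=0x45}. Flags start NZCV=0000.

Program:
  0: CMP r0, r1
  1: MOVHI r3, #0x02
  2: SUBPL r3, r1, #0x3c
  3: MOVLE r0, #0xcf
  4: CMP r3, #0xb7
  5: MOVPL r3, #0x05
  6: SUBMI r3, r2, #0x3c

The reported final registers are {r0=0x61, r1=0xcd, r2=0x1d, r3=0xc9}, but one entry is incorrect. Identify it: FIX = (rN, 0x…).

[0] flags=1001 → (cmp)
[1] flags=1001 HI?F → skip
[2] flags=1001 PL?F → skip
[3] flags=1001 LE?F → skip
[4] flags=1001 → (cmp)
[5] flags=1001 PL?F → skip
[6] flags=1001 MI?T → r3=0xe1

FIX = (r3, 0xe1)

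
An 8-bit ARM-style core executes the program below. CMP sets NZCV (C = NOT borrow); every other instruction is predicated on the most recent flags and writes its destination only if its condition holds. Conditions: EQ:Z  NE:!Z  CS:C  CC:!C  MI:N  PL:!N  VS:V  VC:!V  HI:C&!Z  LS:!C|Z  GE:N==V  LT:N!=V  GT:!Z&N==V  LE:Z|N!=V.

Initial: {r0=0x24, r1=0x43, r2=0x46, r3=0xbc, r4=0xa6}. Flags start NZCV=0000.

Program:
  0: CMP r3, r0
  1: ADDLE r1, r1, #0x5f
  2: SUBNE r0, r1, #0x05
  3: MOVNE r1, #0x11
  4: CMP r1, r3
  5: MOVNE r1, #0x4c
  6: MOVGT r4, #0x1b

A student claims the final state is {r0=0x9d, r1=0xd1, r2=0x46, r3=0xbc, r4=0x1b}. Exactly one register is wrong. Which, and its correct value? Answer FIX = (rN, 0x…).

FIX = (r1, 0x4c)

0: ✓ CMP  NZCV=1010
1: ✓ ADDLE  r1←0xa2
2: ✓ SUBNE  r0←0x9d
3: ✓ MOVNE  r1←0x11
4: ✓ CMP  NZCV=0000
5: ✓ MOVNE  r1←0x4c
6: ✓ MOVGT  r4←0x1b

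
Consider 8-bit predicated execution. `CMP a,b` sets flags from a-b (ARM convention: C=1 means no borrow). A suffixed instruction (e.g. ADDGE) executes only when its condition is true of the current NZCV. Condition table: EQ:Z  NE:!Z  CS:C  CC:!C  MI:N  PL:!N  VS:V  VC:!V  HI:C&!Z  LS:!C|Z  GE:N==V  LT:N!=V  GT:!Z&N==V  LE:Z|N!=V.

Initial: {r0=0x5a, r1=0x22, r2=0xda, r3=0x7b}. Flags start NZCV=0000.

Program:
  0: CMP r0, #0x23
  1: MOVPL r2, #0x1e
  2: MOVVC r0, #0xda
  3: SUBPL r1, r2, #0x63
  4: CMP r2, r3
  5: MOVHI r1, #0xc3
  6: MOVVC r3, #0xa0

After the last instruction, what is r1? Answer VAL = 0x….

VAL = 0xbb

0: ✓ CMP  NZCV=0010
1: ✓ MOVPL  r2←0x1e
2: ✓ MOVVC  r0←0xda
3: ✓ SUBPL  r1←0xbb
4: ✓ CMP  NZCV=1000
5: · MOVHI
6: ✓ MOVVC  r3←0xa0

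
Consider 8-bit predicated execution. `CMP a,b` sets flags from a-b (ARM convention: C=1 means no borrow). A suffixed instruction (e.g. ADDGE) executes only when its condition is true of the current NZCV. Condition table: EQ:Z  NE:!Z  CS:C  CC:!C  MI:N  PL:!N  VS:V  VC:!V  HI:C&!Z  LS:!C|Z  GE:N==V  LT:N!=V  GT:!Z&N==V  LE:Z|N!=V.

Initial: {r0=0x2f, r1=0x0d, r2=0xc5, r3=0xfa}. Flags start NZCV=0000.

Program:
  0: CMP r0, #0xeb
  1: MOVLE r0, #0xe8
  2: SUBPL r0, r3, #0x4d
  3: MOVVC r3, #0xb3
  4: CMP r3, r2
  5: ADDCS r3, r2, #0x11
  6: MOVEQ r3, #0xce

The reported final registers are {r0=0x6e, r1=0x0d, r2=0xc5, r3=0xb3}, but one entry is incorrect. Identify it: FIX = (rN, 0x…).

FIX = (r0, 0xad)

0: ✓ CMP  NZCV=0000
1: · MOVLE
2: ✓ SUBPL  r0←0xad
3: ✓ MOVVC  r3←0xb3
4: ✓ CMP  NZCV=1000
5: · ADDCS
6: · MOVEQ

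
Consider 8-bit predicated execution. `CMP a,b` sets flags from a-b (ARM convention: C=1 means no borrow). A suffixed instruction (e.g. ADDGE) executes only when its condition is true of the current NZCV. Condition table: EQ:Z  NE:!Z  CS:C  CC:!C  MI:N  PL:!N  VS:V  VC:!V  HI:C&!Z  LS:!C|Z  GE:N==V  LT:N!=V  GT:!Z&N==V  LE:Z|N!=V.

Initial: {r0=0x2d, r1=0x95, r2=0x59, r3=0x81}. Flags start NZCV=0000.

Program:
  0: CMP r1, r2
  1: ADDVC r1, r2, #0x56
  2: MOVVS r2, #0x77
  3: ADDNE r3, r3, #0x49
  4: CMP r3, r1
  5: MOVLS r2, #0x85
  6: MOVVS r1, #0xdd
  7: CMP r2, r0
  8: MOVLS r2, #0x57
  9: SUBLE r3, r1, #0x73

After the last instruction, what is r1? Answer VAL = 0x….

VAL = 0x95

[0] flags=0011 → (cmp)
[1] flags=0011 VC?F → skip
[2] flags=0011 VS?T → r2=0x77
[3] flags=0011 NE?T → r3=0xca
[4] flags=0010 → (cmp)
[5] flags=0010 LS?F → skip
[6] flags=0010 VS?F → skip
[7] flags=0010 → (cmp)
[8] flags=0010 LS?F → skip
[9] flags=0010 LE?F → skip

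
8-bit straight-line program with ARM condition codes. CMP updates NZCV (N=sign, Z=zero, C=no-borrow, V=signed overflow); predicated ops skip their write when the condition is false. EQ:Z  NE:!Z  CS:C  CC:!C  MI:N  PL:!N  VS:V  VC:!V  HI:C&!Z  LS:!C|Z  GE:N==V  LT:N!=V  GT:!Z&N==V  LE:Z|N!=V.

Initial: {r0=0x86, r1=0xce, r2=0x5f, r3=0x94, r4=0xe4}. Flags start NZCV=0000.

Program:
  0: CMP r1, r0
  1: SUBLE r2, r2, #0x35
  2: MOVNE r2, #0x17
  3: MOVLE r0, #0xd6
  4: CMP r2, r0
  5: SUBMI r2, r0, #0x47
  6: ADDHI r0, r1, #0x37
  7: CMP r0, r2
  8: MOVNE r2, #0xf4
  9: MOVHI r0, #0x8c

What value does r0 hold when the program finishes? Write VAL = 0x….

VAL = 0x8c

[0] flags=0010 → (cmp)
[1] flags=0010 LE?F → skip
[2] flags=0010 NE?T → r2=0x17
[3] flags=0010 LE?F → skip
[4] flags=1001 → (cmp)
[5] flags=1001 MI?T → r2=0x3f
[6] flags=1001 HI?F → skip
[7] flags=0011 → (cmp)
[8] flags=0011 NE?T → r2=0xf4
[9] flags=0011 HI?T → r0=0x8c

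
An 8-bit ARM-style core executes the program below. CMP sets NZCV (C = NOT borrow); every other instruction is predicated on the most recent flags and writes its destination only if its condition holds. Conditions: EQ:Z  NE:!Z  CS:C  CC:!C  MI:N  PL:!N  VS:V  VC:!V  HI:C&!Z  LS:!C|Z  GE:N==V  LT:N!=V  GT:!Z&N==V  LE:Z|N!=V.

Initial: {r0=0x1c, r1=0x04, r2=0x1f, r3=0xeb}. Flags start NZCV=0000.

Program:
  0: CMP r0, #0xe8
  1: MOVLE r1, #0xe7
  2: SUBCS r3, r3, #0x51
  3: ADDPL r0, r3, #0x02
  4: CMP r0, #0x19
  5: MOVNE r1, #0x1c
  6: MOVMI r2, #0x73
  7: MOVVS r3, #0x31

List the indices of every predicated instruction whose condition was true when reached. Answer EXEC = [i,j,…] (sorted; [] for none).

EXEC = [3,5,6]

[0] flags=0000 → (cmp)
[1] flags=0000 LE?F → skip
[2] flags=0000 CS?F → skip
[3] flags=0000 PL?T → r0=0xed
[4] flags=1010 → (cmp)
[5] flags=1010 NE?T → r1=0x1c
[6] flags=1010 MI?T → r2=0x73
[7] flags=1010 VS?F → skip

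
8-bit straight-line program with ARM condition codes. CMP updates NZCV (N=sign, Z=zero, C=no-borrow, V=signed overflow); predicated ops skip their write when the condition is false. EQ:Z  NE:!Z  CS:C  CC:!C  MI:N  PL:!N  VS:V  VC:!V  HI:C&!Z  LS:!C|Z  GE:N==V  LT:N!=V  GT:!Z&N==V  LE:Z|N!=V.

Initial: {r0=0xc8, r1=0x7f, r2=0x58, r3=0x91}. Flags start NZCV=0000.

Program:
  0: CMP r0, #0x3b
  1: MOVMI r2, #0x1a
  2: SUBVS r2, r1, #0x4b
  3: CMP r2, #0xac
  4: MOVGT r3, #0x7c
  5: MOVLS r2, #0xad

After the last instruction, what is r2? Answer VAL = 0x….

VAL = 0xad

0: ✓ CMP  NZCV=1010
1: ✓ MOVMI  r2←0x1a
2: · SUBVS
3: ✓ CMP  NZCV=0000
4: ✓ MOVGT  r3←0x7c
5: ✓ MOVLS  r2←0xad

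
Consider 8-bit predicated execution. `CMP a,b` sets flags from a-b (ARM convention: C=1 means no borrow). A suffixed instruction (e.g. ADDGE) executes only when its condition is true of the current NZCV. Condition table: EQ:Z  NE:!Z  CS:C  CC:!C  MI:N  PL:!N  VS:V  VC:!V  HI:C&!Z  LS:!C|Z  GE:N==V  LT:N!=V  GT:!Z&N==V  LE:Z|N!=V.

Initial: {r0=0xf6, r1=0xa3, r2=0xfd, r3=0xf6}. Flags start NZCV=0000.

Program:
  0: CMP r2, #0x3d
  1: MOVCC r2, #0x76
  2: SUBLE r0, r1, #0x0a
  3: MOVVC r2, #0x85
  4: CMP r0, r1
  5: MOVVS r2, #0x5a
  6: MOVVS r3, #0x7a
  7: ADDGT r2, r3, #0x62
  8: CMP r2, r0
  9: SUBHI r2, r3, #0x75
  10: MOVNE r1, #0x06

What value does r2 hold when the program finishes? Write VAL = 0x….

VAL = 0x85

[0] flags=1010 → (cmp)
[1] flags=1010 CC?F → skip
[2] flags=1010 LE?T → r0=0x99
[3] flags=1010 VC?T → r2=0x85
[4] flags=1000 → (cmp)
[5] flags=1000 VS?F → skip
[6] flags=1000 VS?F → skip
[7] flags=1000 GT?F → skip
[8] flags=1000 → (cmp)
[9] flags=1000 HI?F → skip
[10] flags=1000 NE?T → r1=0x06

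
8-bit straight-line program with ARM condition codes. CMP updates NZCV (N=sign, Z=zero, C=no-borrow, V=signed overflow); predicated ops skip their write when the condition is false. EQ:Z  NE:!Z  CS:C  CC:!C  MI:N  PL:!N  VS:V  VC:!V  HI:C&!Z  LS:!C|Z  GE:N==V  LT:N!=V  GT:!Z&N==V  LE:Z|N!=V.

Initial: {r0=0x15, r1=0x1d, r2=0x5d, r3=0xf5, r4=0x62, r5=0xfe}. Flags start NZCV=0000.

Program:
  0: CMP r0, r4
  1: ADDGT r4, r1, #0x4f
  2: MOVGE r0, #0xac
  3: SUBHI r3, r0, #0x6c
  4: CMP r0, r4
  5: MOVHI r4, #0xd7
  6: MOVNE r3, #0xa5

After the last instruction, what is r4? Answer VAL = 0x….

0: ✓ CMP  NZCV=1000
1: · ADDGT
2: · MOVGE
3: · SUBHI
4: ✓ CMP  NZCV=1000
5: · MOVHI
6: ✓ MOVNE  r3←0xa5

VAL = 0x62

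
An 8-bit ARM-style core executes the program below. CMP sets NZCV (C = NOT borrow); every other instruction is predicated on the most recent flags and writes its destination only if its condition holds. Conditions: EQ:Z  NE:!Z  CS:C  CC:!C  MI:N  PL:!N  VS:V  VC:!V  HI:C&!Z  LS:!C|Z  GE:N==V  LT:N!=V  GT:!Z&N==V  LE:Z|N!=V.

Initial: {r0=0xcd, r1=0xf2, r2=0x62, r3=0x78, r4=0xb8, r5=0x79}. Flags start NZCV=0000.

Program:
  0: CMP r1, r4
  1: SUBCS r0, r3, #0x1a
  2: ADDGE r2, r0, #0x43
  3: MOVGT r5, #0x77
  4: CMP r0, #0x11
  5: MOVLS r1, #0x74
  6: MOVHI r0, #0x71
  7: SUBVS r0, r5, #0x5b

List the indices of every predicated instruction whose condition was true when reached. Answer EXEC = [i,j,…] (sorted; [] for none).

0: ✓ CMP  NZCV=0010
1: ✓ SUBCS  r0←0x5e
2: ✓ ADDGE  r2←0xa1
3: ✓ MOVGT  r5←0x77
4: ✓ CMP  NZCV=0010
5: · MOVLS
6: ✓ MOVHI  r0←0x71
7: · SUBVS

EXEC = [1,2,3,6]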